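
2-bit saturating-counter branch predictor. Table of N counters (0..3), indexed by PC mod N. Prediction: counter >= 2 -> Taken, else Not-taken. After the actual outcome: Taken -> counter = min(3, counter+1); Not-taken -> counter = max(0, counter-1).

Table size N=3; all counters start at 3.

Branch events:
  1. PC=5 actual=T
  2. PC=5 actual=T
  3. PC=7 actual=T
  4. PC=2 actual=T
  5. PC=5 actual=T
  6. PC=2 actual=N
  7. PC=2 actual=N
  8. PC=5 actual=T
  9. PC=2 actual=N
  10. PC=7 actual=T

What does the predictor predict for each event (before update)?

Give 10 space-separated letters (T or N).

Answer: T T T T T T T N T T

Derivation:
Ev 1: PC=5 idx=2 pred=T actual=T -> ctr[2]=3
Ev 2: PC=5 idx=2 pred=T actual=T -> ctr[2]=3
Ev 3: PC=7 idx=1 pred=T actual=T -> ctr[1]=3
Ev 4: PC=2 idx=2 pred=T actual=T -> ctr[2]=3
Ev 5: PC=5 idx=2 pred=T actual=T -> ctr[2]=3
Ev 6: PC=2 idx=2 pred=T actual=N -> ctr[2]=2
Ev 7: PC=2 idx=2 pred=T actual=N -> ctr[2]=1
Ev 8: PC=5 idx=2 pred=N actual=T -> ctr[2]=2
Ev 9: PC=2 idx=2 pred=T actual=N -> ctr[2]=1
Ev 10: PC=7 idx=1 pred=T actual=T -> ctr[1]=3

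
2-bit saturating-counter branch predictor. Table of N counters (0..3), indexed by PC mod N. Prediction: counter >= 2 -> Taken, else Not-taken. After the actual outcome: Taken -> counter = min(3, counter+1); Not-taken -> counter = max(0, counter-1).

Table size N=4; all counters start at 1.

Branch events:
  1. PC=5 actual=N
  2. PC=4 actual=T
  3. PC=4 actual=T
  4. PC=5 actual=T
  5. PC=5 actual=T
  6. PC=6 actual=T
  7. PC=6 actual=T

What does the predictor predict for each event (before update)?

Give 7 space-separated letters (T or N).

Answer: N N T N N N T

Derivation:
Ev 1: PC=5 idx=1 pred=N actual=N -> ctr[1]=0
Ev 2: PC=4 idx=0 pred=N actual=T -> ctr[0]=2
Ev 3: PC=4 idx=0 pred=T actual=T -> ctr[0]=3
Ev 4: PC=5 idx=1 pred=N actual=T -> ctr[1]=1
Ev 5: PC=5 idx=1 pred=N actual=T -> ctr[1]=2
Ev 6: PC=6 idx=2 pred=N actual=T -> ctr[2]=2
Ev 7: PC=6 idx=2 pred=T actual=T -> ctr[2]=3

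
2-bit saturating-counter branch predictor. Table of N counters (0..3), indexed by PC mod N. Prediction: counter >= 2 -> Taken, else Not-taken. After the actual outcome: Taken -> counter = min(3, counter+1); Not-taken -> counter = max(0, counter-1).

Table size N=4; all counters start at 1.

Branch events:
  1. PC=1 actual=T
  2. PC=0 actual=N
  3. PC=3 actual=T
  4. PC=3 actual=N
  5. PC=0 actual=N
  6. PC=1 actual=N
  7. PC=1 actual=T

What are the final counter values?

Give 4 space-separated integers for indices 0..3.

Answer: 0 2 1 1

Derivation:
Ev 1: PC=1 idx=1 pred=N actual=T -> ctr[1]=2
Ev 2: PC=0 idx=0 pred=N actual=N -> ctr[0]=0
Ev 3: PC=3 idx=3 pred=N actual=T -> ctr[3]=2
Ev 4: PC=3 idx=3 pred=T actual=N -> ctr[3]=1
Ev 5: PC=0 idx=0 pred=N actual=N -> ctr[0]=0
Ev 6: PC=1 idx=1 pred=T actual=N -> ctr[1]=1
Ev 7: PC=1 idx=1 pred=N actual=T -> ctr[1]=2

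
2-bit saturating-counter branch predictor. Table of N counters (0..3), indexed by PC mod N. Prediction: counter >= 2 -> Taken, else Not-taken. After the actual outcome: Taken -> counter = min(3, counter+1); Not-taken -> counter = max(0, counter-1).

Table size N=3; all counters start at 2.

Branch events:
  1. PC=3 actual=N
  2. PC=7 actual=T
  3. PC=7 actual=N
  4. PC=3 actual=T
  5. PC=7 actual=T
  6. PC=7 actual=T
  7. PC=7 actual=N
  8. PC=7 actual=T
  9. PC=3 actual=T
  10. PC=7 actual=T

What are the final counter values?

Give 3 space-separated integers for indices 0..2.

Ev 1: PC=3 idx=0 pred=T actual=N -> ctr[0]=1
Ev 2: PC=7 idx=1 pred=T actual=T -> ctr[1]=3
Ev 3: PC=7 idx=1 pred=T actual=N -> ctr[1]=2
Ev 4: PC=3 idx=0 pred=N actual=T -> ctr[0]=2
Ev 5: PC=7 idx=1 pred=T actual=T -> ctr[1]=3
Ev 6: PC=7 idx=1 pred=T actual=T -> ctr[1]=3
Ev 7: PC=7 idx=1 pred=T actual=N -> ctr[1]=2
Ev 8: PC=7 idx=1 pred=T actual=T -> ctr[1]=3
Ev 9: PC=3 idx=0 pred=T actual=T -> ctr[0]=3
Ev 10: PC=7 idx=1 pred=T actual=T -> ctr[1]=3

Answer: 3 3 2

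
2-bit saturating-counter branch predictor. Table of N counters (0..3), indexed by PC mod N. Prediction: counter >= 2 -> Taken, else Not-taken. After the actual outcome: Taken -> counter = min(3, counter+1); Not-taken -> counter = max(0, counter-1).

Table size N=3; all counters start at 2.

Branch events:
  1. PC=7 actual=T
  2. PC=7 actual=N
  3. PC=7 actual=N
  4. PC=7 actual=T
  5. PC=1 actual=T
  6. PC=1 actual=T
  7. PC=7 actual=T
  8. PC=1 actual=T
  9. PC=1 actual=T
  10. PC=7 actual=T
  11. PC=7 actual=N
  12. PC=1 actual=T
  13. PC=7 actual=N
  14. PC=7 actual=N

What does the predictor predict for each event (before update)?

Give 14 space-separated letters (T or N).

Ev 1: PC=7 idx=1 pred=T actual=T -> ctr[1]=3
Ev 2: PC=7 idx=1 pred=T actual=N -> ctr[1]=2
Ev 3: PC=7 idx=1 pred=T actual=N -> ctr[1]=1
Ev 4: PC=7 idx=1 pred=N actual=T -> ctr[1]=2
Ev 5: PC=1 idx=1 pred=T actual=T -> ctr[1]=3
Ev 6: PC=1 idx=1 pred=T actual=T -> ctr[1]=3
Ev 7: PC=7 idx=1 pred=T actual=T -> ctr[1]=3
Ev 8: PC=1 idx=1 pred=T actual=T -> ctr[1]=3
Ev 9: PC=1 idx=1 pred=T actual=T -> ctr[1]=3
Ev 10: PC=7 idx=1 pred=T actual=T -> ctr[1]=3
Ev 11: PC=7 idx=1 pred=T actual=N -> ctr[1]=2
Ev 12: PC=1 idx=1 pred=T actual=T -> ctr[1]=3
Ev 13: PC=7 idx=1 pred=T actual=N -> ctr[1]=2
Ev 14: PC=7 idx=1 pred=T actual=N -> ctr[1]=1

Answer: T T T N T T T T T T T T T T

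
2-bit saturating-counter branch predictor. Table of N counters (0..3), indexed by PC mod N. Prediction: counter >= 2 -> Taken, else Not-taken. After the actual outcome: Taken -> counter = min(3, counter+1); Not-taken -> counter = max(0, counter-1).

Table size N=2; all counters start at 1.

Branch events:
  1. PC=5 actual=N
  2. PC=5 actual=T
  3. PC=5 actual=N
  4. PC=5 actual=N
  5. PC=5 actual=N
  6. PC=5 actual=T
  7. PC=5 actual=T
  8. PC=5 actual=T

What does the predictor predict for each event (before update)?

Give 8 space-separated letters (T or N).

Ev 1: PC=5 idx=1 pred=N actual=N -> ctr[1]=0
Ev 2: PC=5 idx=1 pred=N actual=T -> ctr[1]=1
Ev 3: PC=5 idx=1 pred=N actual=N -> ctr[1]=0
Ev 4: PC=5 idx=1 pred=N actual=N -> ctr[1]=0
Ev 5: PC=5 idx=1 pred=N actual=N -> ctr[1]=0
Ev 6: PC=5 idx=1 pred=N actual=T -> ctr[1]=1
Ev 7: PC=5 idx=1 pred=N actual=T -> ctr[1]=2
Ev 8: PC=5 idx=1 pred=T actual=T -> ctr[1]=3

Answer: N N N N N N N T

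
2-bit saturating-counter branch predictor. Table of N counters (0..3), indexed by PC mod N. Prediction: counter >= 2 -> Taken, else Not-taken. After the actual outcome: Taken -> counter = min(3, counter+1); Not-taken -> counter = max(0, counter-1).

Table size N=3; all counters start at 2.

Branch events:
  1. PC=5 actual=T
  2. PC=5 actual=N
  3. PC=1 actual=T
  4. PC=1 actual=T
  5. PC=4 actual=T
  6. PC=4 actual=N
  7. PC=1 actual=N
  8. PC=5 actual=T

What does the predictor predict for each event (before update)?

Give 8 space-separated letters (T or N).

Answer: T T T T T T T T

Derivation:
Ev 1: PC=5 idx=2 pred=T actual=T -> ctr[2]=3
Ev 2: PC=5 idx=2 pred=T actual=N -> ctr[2]=2
Ev 3: PC=1 idx=1 pred=T actual=T -> ctr[1]=3
Ev 4: PC=1 idx=1 pred=T actual=T -> ctr[1]=3
Ev 5: PC=4 idx=1 pred=T actual=T -> ctr[1]=3
Ev 6: PC=4 idx=1 pred=T actual=N -> ctr[1]=2
Ev 7: PC=1 idx=1 pred=T actual=N -> ctr[1]=1
Ev 8: PC=5 idx=2 pred=T actual=T -> ctr[2]=3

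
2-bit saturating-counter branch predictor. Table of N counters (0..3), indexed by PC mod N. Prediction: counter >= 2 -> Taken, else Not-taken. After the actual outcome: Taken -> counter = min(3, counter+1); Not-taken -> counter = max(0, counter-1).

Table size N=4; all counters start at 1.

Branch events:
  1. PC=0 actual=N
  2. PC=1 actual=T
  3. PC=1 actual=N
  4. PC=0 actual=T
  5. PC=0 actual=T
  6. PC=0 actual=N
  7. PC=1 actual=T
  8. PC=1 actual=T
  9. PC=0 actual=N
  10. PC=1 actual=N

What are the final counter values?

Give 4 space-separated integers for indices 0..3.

Ev 1: PC=0 idx=0 pred=N actual=N -> ctr[0]=0
Ev 2: PC=1 idx=1 pred=N actual=T -> ctr[1]=2
Ev 3: PC=1 idx=1 pred=T actual=N -> ctr[1]=1
Ev 4: PC=0 idx=0 pred=N actual=T -> ctr[0]=1
Ev 5: PC=0 idx=0 pred=N actual=T -> ctr[0]=2
Ev 6: PC=0 idx=0 pred=T actual=N -> ctr[0]=1
Ev 7: PC=1 idx=1 pred=N actual=T -> ctr[1]=2
Ev 8: PC=1 idx=1 pred=T actual=T -> ctr[1]=3
Ev 9: PC=0 idx=0 pred=N actual=N -> ctr[0]=0
Ev 10: PC=1 idx=1 pred=T actual=N -> ctr[1]=2

Answer: 0 2 1 1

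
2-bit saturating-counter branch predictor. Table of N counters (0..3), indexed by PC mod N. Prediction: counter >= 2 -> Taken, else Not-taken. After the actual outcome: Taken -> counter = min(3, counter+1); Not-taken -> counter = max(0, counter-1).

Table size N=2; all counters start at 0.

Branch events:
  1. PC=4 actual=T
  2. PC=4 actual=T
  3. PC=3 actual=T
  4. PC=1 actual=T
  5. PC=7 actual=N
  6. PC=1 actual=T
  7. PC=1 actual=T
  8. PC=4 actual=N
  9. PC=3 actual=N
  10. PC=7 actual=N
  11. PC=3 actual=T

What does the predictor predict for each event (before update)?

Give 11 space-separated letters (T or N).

Ev 1: PC=4 idx=0 pred=N actual=T -> ctr[0]=1
Ev 2: PC=4 idx=0 pred=N actual=T -> ctr[0]=2
Ev 3: PC=3 idx=1 pred=N actual=T -> ctr[1]=1
Ev 4: PC=1 idx=1 pred=N actual=T -> ctr[1]=2
Ev 5: PC=7 idx=1 pred=T actual=N -> ctr[1]=1
Ev 6: PC=1 idx=1 pred=N actual=T -> ctr[1]=2
Ev 7: PC=1 idx=1 pred=T actual=T -> ctr[1]=3
Ev 8: PC=4 idx=0 pred=T actual=N -> ctr[0]=1
Ev 9: PC=3 idx=1 pred=T actual=N -> ctr[1]=2
Ev 10: PC=7 idx=1 pred=T actual=N -> ctr[1]=1
Ev 11: PC=3 idx=1 pred=N actual=T -> ctr[1]=2

Answer: N N N N T N T T T T N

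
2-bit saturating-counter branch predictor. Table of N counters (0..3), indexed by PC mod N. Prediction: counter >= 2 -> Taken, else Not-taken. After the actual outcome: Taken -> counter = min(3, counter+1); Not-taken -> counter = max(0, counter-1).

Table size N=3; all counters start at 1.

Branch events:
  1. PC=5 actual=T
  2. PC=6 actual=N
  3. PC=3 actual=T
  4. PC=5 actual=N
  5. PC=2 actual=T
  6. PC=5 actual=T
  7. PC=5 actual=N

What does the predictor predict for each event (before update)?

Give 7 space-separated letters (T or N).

Answer: N N N T N T T

Derivation:
Ev 1: PC=5 idx=2 pred=N actual=T -> ctr[2]=2
Ev 2: PC=6 idx=0 pred=N actual=N -> ctr[0]=0
Ev 3: PC=3 idx=0 pred=N actual=T -> ctr[0]=1
Ev 4: PC=5 idx=2 pred=T actual=N -> ctr[2]=1
Ev 5: PC=2 idx=2 pred=N actual=T -> ctr[2]=2
Ev 6: PC=5 idx=2 pred=T actual=T -> ctr[2]=3
Ev 7: PC=5 idx=2 pred=T actual=N -> ctr[2]=2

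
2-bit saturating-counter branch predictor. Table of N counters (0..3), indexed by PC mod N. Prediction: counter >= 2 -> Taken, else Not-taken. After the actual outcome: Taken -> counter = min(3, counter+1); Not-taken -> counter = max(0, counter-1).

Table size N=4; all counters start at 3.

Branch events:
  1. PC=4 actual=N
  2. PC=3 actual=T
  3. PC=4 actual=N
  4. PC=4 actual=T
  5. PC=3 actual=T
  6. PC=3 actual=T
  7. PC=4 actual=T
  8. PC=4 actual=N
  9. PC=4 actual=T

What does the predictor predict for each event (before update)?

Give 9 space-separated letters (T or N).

Answer: T T T N T T T T T

Derivation:
Ev 1: PC=4 idx=0 pred=T actual=N -> ctr[0]=2
Ev 2: PC=3 idx=3 pred=T actual=T -> ctr[3]=3
Ev 3: PC=4 idx=0 pred=T actual=N -> ctr[0]=1
Ev 4: PC=4 idx=0 pred=N actual=T -> ctr[0]=2
Ev 5: PC=3 idx=3 pred=T actual=T -> ctr[3]=3
Ev 6: PC=3 idx=3 pred=T actual=T -> ctr[3]=3
Ev 7: PC=4 idx=0 pred=T actual=T -> ctr[0]=3
Ev 8: PC=4 idx=0 pred=T actual=N -> ctr[0]=2
Ev 9: PC=4 idx=0 pred=T actual=T -> ctr[0]=3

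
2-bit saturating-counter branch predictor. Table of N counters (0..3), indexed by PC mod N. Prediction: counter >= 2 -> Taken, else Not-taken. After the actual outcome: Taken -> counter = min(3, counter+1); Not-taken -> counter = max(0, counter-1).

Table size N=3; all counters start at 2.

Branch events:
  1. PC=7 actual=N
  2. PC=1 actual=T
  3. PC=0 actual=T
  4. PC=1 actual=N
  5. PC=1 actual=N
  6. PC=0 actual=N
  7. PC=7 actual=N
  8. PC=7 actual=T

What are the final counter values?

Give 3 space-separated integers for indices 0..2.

Answer: 2 1 2

Derivation:
Ev 1: PC=7 idx=1 pred=T actual=N -> ctr[1]=1
Ev 2: PC=1 idx=1 pred=N actual=T -> ctr[1]=2
Ev 3: PC=0 idx=0 pred=T actual=T -> ctr[0]=3
Ev 4: PC=1 idx=1 pred=T actual=N -> ctr[1]=1
Ev 5: PC=1 idx=1 pred=N actual=N -> ctr[1]=0
Ev 6: PC=0 idx=0 pred=T actual=N -> ctr[0]=2
Ev 7: PC=7 idx=1 pred=N actual=N -> ctr[1]=0
Ev 8: PC=7 idx=1 pred=N actual=T -> ctr[1]=1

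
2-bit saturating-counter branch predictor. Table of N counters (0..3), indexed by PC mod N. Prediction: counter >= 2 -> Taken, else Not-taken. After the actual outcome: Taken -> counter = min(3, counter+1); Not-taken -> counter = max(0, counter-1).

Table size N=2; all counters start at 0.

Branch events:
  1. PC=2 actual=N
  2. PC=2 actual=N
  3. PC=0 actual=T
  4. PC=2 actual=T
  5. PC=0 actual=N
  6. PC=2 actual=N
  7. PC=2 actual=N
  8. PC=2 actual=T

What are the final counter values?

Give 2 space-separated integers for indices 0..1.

Answer: 1 0

Derivation:
Ev 1: PC=2 idx=0 pred=N actual=N -> ctr[0]=0
Ev 2: PC=2 idx=0 pred=N actual=N -> ctr[0]=0
Ev 3: PC=0 idx=0 pred=N actual=T -> ctr[0]=1
Ev 4: PC=2 idx=0 pred=N actual=T -> ctr[0]=2
Ev 5: PC=0 idx=0 pred=T actual=N -> ctr[0]=1
Ev 6: PC=2 idx=0 pred=N actual=N -> ctr[0]=0
Ev 7: PC=2 idx=0 pred=N actual=N -> ctr[0]=0
Ev 8: PC=2 idx=0 pred=N actual=T -> ctr[0]=1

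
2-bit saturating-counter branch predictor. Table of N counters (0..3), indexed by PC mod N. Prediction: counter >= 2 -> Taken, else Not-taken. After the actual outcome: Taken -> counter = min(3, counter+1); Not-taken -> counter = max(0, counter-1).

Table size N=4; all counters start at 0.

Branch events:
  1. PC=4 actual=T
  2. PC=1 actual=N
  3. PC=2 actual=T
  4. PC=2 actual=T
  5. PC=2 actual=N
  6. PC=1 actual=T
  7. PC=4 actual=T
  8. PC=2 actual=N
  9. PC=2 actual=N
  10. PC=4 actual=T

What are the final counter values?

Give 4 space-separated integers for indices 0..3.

Ev 1: PC=4 idx=0 pred=N actual=T -> ctr[0]=1
Ev 2: PC=1 idx=1 pred=N actual=N -> ctr[1]=0
Ev 3: PC=2 idx=2 pred=N actual=T -> ctr[2]=1
Ev 4: PC=2 idx=2 pred=N actual=T -> ctr[2]=2
Ev 5: PC=2 idx=2 pred=T actual=N -> ctr[2]=1
Ev 6: PC=1 idx=1 pred=N actual=T -> ctr[1]=1
Ev 7: PC=4 idx=0 pred=N actual=T -> ctr[0]=2
Ev 8: PC=2 idx=2 pred=N actual=N -> ctr[2]=0
Ev 9: PC=2 idx=2 pred=N actual=N -> ctr[2]=0
Ev 10: PC=4 idx=0 pred=T actual=T -> ctr[0]=3

Answer: 3 1 0 0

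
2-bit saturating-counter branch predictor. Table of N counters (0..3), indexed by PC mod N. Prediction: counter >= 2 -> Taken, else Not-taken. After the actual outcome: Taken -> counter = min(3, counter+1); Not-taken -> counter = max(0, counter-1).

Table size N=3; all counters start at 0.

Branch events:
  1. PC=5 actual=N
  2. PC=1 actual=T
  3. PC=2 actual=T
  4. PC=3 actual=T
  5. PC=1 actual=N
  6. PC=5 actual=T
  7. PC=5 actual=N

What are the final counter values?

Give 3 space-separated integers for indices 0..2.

Ev 1: PC=5 idx=2 pred=N actual=N -> ctr[2]=0
Ev 2: PC=1 idx=1 pred=N actual=T -> ctr[1]=1
Ev 3: PC=2 idx=2 pred=N actual=T -> ctr[2]=1
Ev 4: PC=3 idx=0 pred=N actual=T -> ctr[0]=1
Ev 5: PC=1 idx=1 pred=N actual=N -> ctr[1]=0
Ev 6: PC=5 idx=2 pred=N actual=T -> ctr[2]=2
Ev 7: PC=5 idx=2 pred=T actual=N -> ctr[2]=1

Answer: 1 0 1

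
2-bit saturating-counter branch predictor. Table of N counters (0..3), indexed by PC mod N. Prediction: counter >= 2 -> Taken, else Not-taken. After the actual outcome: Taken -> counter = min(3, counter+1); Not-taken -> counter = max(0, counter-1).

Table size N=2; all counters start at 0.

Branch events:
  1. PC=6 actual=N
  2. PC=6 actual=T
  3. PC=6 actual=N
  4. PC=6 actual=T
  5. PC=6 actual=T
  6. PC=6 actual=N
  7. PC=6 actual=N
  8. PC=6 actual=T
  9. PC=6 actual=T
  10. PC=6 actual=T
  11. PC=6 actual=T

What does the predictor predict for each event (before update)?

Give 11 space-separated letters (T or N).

Answer: N N N N N T N N N T T

Derivation:
Ev 1: PC=6 idx=0 pred=N actual=N -> ctr[0]=0
Ev 2: PC=6 idx=0 pred=N actual=T -> ctr[0]=1
Ev 3: PC=6 idx=0 pred=N actual=N -> ctr[0]=0
Ev 4: PC=6 idx=0 pred=N actual=T -> ctr[0]=1
Ev 5: PC=6 idx=0 pred=N actual=T -> ctr[0]=2
Ev 6: PC=6 idx=0 pred=T actual=N -> ctr[0]=1
Ev 7: PC=6 idx=0 pred=N actual=N -> ctr[0]=0
Ev 8: PC=6 idx=0 pred=N actual=T -> ctr[0]=1
Ev 9: PC=6 idx=0 pred=N actual=T -> ctr[0]=2
Ev 10: PC=6 idx=0 pred=T actual=T -> ctr[0]=3
Ev 11: PC=6 idx=0 pred=T actual=T -> ctr[0]=3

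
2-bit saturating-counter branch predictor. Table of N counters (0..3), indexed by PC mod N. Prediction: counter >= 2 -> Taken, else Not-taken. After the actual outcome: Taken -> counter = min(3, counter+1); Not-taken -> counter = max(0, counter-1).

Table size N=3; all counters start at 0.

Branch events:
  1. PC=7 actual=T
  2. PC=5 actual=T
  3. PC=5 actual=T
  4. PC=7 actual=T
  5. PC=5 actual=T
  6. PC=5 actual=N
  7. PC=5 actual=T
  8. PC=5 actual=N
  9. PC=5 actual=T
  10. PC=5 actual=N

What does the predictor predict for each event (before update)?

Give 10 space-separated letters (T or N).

Answer: N N N N T T T T T T

Derivation:
Ev 1: PC=7 idx=1 pred=N actual=T -> ctr[1]=1
Ev 2: PC=5 idx=2 pred=N actual=T -> ctr[2]=1
Ev 3: PC=5 idx=2 pred=N actual=T -> ctr[2]=2
Ev 4: PC=7 idx=1 pred=N actual=T -> ctr[1]=2
Ev 5: PC=5 idx=2 pred=T actual=T -> ctr[2]=3
Ev 6: PC=5 idx=2 pred=T actual=N -> ctr[2]=2
Ev 7: PC=5 idx=2 pred=T actual=T -> ctr[2]=3
Ev 8: PC=5 idx=2 pred=T actual=N -> ctr[2]=2
Ev 9: PC=5 idx=2 pred=T actual=T -> ctr[2]=3
Ev 10: PC=5 idx=2 pred=T actual=N -> ctr[2]=2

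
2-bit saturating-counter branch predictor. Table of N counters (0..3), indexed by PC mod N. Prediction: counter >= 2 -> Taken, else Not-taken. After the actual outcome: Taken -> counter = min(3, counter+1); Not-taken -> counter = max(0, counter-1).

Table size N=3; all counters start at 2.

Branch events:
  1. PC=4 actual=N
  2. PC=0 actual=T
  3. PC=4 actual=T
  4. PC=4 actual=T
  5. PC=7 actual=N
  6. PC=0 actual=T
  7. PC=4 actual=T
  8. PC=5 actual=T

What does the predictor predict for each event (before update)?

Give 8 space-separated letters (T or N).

Answer: T T N T T T T T

Derivation:
Ev 1: PC=4 idx=1 pred=T actual=N -> ctr[1]=1
Ev 2: PC=0 idx=0 pred=T actual=T -> ctr[0]=3
Ev 3: PC=4 idx=1 pred=N actual=T -> ctr[1]=2
Ev 4: PC=4 idx=1 pred=T actual=T -> ctr[1]=3
Ev 5: PC=7 idx=1 pred=T actual=N -> ctr[1]=2
Ev 6: PC=0 idx=0 pred=T actual=T -> ctr[0]=3
Ev 7: PC=4 idx=1 pred=T actual=T -> ctr[1]=3
Ev 8: PC=5 idx=2 pred=T actual=T -> ctr[2]=3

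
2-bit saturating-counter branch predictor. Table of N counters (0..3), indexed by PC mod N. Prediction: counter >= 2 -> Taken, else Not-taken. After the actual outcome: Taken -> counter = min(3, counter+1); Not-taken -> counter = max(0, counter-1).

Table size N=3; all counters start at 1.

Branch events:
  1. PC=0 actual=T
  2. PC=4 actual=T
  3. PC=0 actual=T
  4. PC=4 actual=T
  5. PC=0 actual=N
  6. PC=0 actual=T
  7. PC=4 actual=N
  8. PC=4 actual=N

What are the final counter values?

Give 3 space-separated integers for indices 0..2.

Answer: 3 1 1

Derivation:
Ev 1: PC=0 idx=0 pred=N actual=T -> ctr[0]=2
Ev 2: PC=4 idx=1 pred=N actual=T -> ctr[1]=2
Ev 3: PC=0 idx=0 pred=T actual=T -> ctr[0]=3
Ev 4: PC=4 idx=1 pred=T actual=T -> ctr[1]=3
Ev 5: PC=0 idx=0 pred=T actual=N -> ctr[0]=2
Ev 6: PC=0 idx=0 pred=T actual=T -> ctr[0]=3
Ev 7: PC=4 idx=1 pred=T actual=N -> ctr[1]=2
Ev 8: PC=4 idx=1 pred=T actual=N -> ctr[1]=1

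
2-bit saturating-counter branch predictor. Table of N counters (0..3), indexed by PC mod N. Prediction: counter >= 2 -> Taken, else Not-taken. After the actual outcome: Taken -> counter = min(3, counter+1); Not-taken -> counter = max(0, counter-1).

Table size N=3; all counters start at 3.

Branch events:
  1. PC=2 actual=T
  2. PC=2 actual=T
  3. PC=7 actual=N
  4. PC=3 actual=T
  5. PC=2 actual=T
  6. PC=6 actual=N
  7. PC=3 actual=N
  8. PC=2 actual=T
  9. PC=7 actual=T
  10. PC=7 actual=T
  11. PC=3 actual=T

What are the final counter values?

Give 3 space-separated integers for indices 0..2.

Ev 1: PC=2 idx=2 pred=T actual=T -> ctr[2]=3
Ev 2: PC=2 idx=2 pred=T actual=T -> ctr[2]=3
Ev 3: PC=7 idx=1 pred=T actual=N -> ctr[1]=2
Ev 4: PC=3 idx=0 pred=T actual=T -> ctr[0]=3
Ev 5: PC=2 idx=2 pred=T actual=T -> ctr[2]=3
Ev 6: PC=6 idx=0 pred=T actual=N -> ctr[0]=2
Ev 7: PC=3 idx=0 pred=T actual=N -> ctr[0]=1
Ev 8: PC=2 idx=2 pred=T actual=T -> ctr[2]=3
Ev 9: PC=7 idx=1 pred=T actual=T -> ctr[1]=3
Ev 10: PC=7 idx=1 pred=T actual=T -> ctr[1]=3
Ev 11: PC=3 idx=0 pred=N actual=T -> ctr[0]=2

Answer: 2 3 3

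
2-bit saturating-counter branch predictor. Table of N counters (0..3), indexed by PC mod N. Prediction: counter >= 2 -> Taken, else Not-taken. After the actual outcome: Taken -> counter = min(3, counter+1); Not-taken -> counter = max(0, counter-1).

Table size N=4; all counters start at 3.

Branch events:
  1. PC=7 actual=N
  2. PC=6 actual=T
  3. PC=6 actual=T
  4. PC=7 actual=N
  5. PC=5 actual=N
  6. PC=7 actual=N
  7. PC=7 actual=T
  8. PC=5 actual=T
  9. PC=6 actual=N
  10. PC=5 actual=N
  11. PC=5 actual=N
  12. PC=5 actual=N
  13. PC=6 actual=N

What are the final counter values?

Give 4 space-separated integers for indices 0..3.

Ev 1: PC=7 idx=3 pred=T actual=N -> ctr[3]=2
Ev 2: PC=6 idx=2 pred=T actual=T -> ctr[2]=3
Ev 3: PC=6 idx=2 pred=T actual=T -> ctr[2]=3
Ev 4: PC=7 idx=3 pred=T actual=N -> ctr[3]=1
Ev 5: PC=5 idx=1 pred=T actual=N -> ctr[1]=2
Ev 6: PC=7 idx=3 pred=N actual=N -> ctr[3]=0
Ev 7: PC=7 idx=3 pred=N actual=T -> ctr[3]=1
Ev 8: PC=5 idx=1 pred=T actual=T -> ctr[1]=3
Ev 9: PC=6 idx=2 pred=T actual=N -> ctr[2]=2
Ev 10: PC=5 idx=1 pred=T actual=N -> ctr[1]=2
Ev 11: PC=5 idx=1 pred=T actual=N -> ctr[1]=1
Ev 12: PC=5 idx=1 pred=N actual=N -> ctr[1]=0
Ev 13: PC=6 idx=2 pred=T actual=N -> ctr[2]=1

Answer: 3 0 1 1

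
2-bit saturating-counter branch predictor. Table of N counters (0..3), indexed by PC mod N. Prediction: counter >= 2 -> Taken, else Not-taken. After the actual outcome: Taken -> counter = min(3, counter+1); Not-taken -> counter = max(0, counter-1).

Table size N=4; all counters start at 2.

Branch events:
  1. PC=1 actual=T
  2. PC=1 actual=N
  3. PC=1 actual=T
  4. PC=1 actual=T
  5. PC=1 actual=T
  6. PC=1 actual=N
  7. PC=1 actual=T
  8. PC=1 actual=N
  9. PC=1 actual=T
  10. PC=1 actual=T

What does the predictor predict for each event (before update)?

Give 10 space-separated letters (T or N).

Answer: T T T T T T T T T T

Derivation:
Ev 1: PC=1 idx=1 pred=T actual=T -> ctr[1]=3
Ev 2: PC=1 idx=1 pred=T actual=N -> ctr[1]=2
Ev 3: PC=1 idx=1 pred=T actual=T -> ctr[1]=3
Ev 4: PC=1 idx=1 pred=T actual=T -> ctr[1]=3
Ev 5: PC=1 idx=1 pred=T actual=T -> ctr[1]=3
Ev 6: PC=1 idx=1 pred=T actual=N -> ctr[1]=2
Ev 7: PC=1 idx=1 pred=T actual=T -> ctr[1]=3
Ev 8: PC=1 idx=1 pred=T actual=N -> ctr[1]=2
Ev 9: PC=1 idx=1 pred=T actual=T -> ctr[1]=3
Ev 10: PC=1 idx=1 pred=T actual=T -> ctr[1]=3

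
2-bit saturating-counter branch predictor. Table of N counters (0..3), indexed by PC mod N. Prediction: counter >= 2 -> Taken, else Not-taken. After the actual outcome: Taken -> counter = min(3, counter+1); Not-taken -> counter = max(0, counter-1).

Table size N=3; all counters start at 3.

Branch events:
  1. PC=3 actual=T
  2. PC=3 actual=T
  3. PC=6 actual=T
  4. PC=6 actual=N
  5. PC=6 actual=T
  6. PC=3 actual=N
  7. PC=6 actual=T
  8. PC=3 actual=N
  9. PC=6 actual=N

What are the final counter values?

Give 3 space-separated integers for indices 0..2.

Answer: 1 3 3

Derivation:
Ev 1: PC=3 idx=0 pred=T actual=T -> ctr[0]=3
Ev 2: PC=3 idx=0 pred=T actual=T -> ctr[0]=3
Ev 3: PC=6 idx=0 pred=T actual=T -> ctr[0]=3
Ev 4: PC=6 idx=0 pred=T actual=N -> ctr[0]=2
Ev 5: PC=6 idx=0 pred=T actual=T -> ctr[0]=3
Ev 6: PC=3 idx=0 pred=T actual=N -> ctr[0]=2
Ev 7: PC=6 idx=0 pred=T actual=T -> ctr[0]=3
Ev 8: PC=3 idx=0 pred=T actual=N -> ctr[0]=2
Ev 9: PC=6 idx=0 pred=T actual=N -> ctr[0]=1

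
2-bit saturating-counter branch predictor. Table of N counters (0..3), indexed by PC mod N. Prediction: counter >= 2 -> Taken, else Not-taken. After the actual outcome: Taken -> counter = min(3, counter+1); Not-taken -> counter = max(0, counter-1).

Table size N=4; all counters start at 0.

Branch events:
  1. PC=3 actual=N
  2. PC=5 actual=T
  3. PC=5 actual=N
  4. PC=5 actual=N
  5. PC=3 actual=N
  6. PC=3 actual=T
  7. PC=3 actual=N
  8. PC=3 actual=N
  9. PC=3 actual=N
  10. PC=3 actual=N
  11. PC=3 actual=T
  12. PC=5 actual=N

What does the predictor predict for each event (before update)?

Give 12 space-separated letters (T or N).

Answer: N N N N N N N N N N N N

Derivation:
Ev 1: PC=3 idx=3 pred=N actual=N -> ctr[3]=0
Ev 2: PC=5 idx=1 pred=N actual=T -> ctr[1]=1
Ev 3: PC=5 idx=1 pred=N actual=N -> ctr[1]=0
Ev 4: PC=5 idx=1 pred=N actual=N -> ctr[1]=0
Ev 5: PC=3 idx=3 pred=N actual=N -> ctr[3]=0
Ev 6: PC=3 idx=3 pred=N actual=T -> ctr[3]=1
Ev 7: PC=3 idx=3 pred=N actual=N -> ctr[3]=0
Ev 8: PC=3 idx=3 pred=N actual=N -> ctr[3]=0
Ev 9: PC=3 idx=3 pred=N actual=N -> ctr[3]=0
Ev 10: PC=3 idx=3 pred=N actual=N -> ctr[3]=0
Ev 11: PC=3 idx=3 pred=N actual=T -> ctr[3]=1
Ev 12: PC=5 idx=1 pred=N actual=N -> ctr[1]=0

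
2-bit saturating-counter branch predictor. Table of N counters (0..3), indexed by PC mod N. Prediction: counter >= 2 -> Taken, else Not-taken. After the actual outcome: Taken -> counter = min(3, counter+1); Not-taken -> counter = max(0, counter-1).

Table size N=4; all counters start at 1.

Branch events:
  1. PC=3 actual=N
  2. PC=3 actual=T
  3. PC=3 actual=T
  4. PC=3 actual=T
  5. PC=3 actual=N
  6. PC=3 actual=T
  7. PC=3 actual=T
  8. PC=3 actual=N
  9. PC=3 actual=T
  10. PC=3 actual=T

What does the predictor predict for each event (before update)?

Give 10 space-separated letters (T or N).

Ev 1: PC=3 idx=3 pred=N actual=N -> ctr[3]=0
Ev 2: PC=3 idx=3 pred=N actual=T -> ctr[3]=1
Ev 3: PC=3 idx=3 pred=N actual=T -> ctr[3]=2
Ev 4: PC=3 idx=3 pred=T actual=T -> ctr[3]=3
Ev 5: PC=3 idx=3 pred=T actual=N -> ctr[3]=2
Ev 6: PC=3 idx=3 pred=T actual=T -> ctr[3]=3
Ev 7: PC=3 idx=3 pred=T actual=T -> ctr[3]=3
Ev 8: PC=3 idx=3 pred=T actual=N -> ctr[3]=2
Ev 9: PC=3 idx=3 pred=T actual=T -> ctr[3]=3
Ev 10: PC=3 idx=3 pred=T actual=T -> ctr[3]=3

Answer: N N N T T T T T T T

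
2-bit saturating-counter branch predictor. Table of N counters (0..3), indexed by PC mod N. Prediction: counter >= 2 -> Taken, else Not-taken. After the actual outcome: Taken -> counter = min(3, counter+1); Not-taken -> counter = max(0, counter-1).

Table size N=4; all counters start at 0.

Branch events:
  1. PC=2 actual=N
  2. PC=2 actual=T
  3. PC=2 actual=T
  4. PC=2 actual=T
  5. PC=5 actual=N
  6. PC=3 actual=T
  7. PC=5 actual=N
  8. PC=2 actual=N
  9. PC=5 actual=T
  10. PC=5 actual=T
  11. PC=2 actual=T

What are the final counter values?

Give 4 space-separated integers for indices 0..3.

Ev 1: PC=2 idx=2 pred=N actual=N -> ctr[2]=0
Ev 2: PC=2 idx=2 pred=N actual=T -> ctr[2]=1
Ev 3: PC=2 idx=2 pred=N actual=T -> ctr[2]=2
Ev 4: PC=2 idx=2 pred=T actual=T -> ctr[2]=3
Ev 5: PC=5 idx=1 pred=N actual=N -> ctr[1]=0
Ev 6: PC=3 idx=3 pred=N actual=T -> ctr[3]=1
Ev 7: PC=5 idx=1 pred=N actual=N -> ctr[1]=0
Ev 8: PC=2 idx=2 pred=T actual=N -> ctr[2]=2
Ev 9: PC=5 idx=1 pred=N actual=T -> ctr[1]=1
Ev 10: PC=5 idx=1 pred=N actual=T -> ctr[1]=2
Ev 11: PC=2 idx=2 pred=T actual=T -> ctr[2]=3

Answer: 0 2 3 1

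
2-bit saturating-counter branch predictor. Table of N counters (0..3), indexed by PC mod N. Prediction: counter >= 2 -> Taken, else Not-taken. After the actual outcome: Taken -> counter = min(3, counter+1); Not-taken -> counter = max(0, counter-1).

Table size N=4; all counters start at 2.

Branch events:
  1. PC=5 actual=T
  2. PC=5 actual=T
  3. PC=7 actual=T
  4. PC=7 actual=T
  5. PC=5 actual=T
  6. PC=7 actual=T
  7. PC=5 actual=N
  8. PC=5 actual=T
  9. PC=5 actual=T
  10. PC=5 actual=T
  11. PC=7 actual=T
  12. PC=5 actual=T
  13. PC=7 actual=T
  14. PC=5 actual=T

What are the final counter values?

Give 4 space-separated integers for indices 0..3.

Answer: 2 3 2 3

Derivation:
Ev 1: PC=5 idx=1 pred=T actual=T -> ctr[1]=3
Ev 2: PC=5 idx=1 pred=T actual=T -> ctr[1]=3
Ev 3: PC=7 idx=3 pred=T actual=T -> ctr[3]=3
Ev 4: PC=7 idx=3 pred=T actual=T -> ctr[3]=3
Ev 5: PC=5 idx=1 pred=T actual=T -> ctr[1]=3
Ev 6: PC=7 idx=3 pred=T actual=T -> ctr[3]=3
Ev 7: PC=5 idx=1 pred=T actual=N -> ctr[1]=2
Ev 8: PC=5 idx=1 pred=T actual=T -> ctr[1]=3
Ev 9: PC=5 idx=1 pred=T actual=T -> ctr[1]=3
Ev 10: PC=5 idx=1 pred=T actual=T -> ctr[1]=3
Ev 11: PC=7 idx=3 pred=T actual=T -> ctr[3]=3
Ev 12: PC=5 idx=1 pred=T actual=T -> ctr[1]=3
Ev 13: PC=7 idx=3 pred=T actual=T -> ctr[3]=3
Ev 14: PC=5 idx=1 pred=T actual=T -> ctr[1]=3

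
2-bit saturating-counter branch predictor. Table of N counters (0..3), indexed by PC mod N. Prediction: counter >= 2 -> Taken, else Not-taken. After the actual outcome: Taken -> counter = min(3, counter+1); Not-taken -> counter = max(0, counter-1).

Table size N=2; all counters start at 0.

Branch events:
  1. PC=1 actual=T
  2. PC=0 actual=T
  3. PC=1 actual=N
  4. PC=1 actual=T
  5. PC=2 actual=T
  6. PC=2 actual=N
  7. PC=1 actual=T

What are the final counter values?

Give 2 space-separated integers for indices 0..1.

Answer: 1 2

Derivation:
Ev 1: PC=1 idx=1 pred=N actual=T -> ctr[1]=1
Ev 2: PC=0 idx=0 pred=N actual=T -> ctr[0]=1
Ev 3: PC=1 idx=1 pred=N actual=N -> ctr[1]=0
Ev 4: PC=1 idx=1 pred=N actual=T -> ctr[1]=1
Ev 5: PC=2 idx=0 pred=N actual=T -> ctr[0]=2
Ev 6: PC=2 idx=0 pred=T actual=N -> ctr[0]=1
Ev 7: PC=1 idx=1 pred=N actual=T -> ctr[1]=2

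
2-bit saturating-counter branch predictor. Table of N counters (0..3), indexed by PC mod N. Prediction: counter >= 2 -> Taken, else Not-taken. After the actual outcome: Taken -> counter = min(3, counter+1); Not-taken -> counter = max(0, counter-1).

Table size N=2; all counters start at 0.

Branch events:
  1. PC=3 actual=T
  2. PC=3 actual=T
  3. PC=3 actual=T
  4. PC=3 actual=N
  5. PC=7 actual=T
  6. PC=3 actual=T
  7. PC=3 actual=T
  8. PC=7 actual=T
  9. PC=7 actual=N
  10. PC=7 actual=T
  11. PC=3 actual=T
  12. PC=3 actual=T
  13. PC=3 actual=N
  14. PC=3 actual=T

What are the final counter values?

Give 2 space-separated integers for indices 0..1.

Answer: 0 3

Derivation:
Ev 1: PC=3 idx=1 pred=N actual=T -> ctr[1]=1
Ev 2: PC=3 idx=1 pred=N actual=T -> ctr[1]=2
Ev 3: PC=3 idx=1 pred=T actual=T -> ctr[1]=3
Ev 4: PC=3 idx=1 pred=T actual=N -> ctr[1]=2
Ev 5: PC=7 idx=1 pred=T actual=T -> ctr[1]=3
Ev 6: PC=3 idx=1 pred=T actual=T -> ctr[1]=3
Ev 7: PC=3 idx=1 pred=T actual=T -> ctr[1]=3
Ev 8: PC=7 idx=1 pred=T actual=T -> ctr[1]=3
Ev 9: PC=7 idx=1 pred=T actual=N -> ctr[1]=2
Ev 10: PC=7 idx=1 pred=T actual=T -> ctr[1]=3
Ev 11: PC=3 idx=1 pred=T actual=T -> ctr[1]=3
Ev 12: PC=3 idx=1 pred=T actual=T -> ctr[1]=3
Ev 13: PC=3 idx=1 pred=T actual=N -> ctr[1]=2
Ev 14: PC=3 idx=1 pred=T actual=T -> ctr[1]=3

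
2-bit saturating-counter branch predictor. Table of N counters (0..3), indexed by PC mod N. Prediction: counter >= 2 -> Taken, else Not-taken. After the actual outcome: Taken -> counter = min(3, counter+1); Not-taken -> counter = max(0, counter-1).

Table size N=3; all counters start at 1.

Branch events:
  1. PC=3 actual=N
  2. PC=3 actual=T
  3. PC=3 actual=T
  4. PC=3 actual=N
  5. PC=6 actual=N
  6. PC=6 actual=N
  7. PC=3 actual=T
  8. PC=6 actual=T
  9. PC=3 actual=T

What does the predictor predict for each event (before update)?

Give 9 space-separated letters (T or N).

Answer: N N N T N N N N T

Derivation:
Ev 1: PC=3 idx=0 pred=N actual=N -> ctr[0]=0
Ev 2: PC=3 idx=0 pred=N actual=T -> ctr[0]=1
Ev 3: PC=3 idx=0 pred=N actual=T -> ctr[0]=2
Ev 4: PC=3 idx=0 pred=T actual=N -> ctr[0]=1
Ev 5: PC=6 idx=0 pred=N actual=N -> ctr[0]=0
Ev 6: PC=6 idx=0 pred=N actual=N -> ctr[0]=0
Ev 7: PC=3 idx=0 pred=N actual=T -> ctr[0]=1
Ev 8: PC=6 idx=0 pred=N actual=T -> ctr[0]=2
Ev 9: PC=3 idx=0 pred=T actual=T -> ctr[0]=3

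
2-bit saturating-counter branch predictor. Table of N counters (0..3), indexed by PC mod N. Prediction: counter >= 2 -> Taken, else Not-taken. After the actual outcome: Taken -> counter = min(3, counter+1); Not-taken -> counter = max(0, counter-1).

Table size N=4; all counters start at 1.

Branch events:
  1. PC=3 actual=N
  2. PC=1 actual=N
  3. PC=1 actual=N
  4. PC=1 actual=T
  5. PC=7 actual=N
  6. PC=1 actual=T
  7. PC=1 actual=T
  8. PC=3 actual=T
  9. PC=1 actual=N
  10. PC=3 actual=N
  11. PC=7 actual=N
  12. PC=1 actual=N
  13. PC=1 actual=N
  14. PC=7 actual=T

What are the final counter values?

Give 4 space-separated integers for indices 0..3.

Ev 1: PC=3 idx=3 pred=N actual=N -> ctr[3]=0
Ev 2: PC=1 idx=1 pred=N actual=N -> ctr[1]=0
Ev 3: PC=1 idx=1 pred=N actual=N -> ctr[1]=0
Ev 4: PC=1 idx=1 pred=N actual=T -> ctr[1]=1
Ev 5: PC=7 idx=3 pred=N actual=N -> ctr[3]=0
Ev 6: PC=1 idx=1 pred=N actual=T -> ctr[1]=2
Ev 7: PC=1 idx=1 pred=T actual=T -> ctr[1]=3
Ev 8: PC=3 idx=3 pred=N actual=T -> ctr[3]=1
Ev 9: PC=1 idx=1 pred=T actual=N -> ctr[1]=2
Ev 10: PC=3 idx=3 pred=N actual=N -> ctr[3]=0
Ev 11: PC=7 idx=3 pred=N actual=N -> ctr[3]=0
Ev 12: PC=1 idx=1 pred=T actual=N -> ctr[1]=1
Ev 13: PC=1 idx=1 pred=N actual=N -> ctr[1]=0
Ev 14: PC=7 idx=3 pred=N actual=T -> ctr[3]=1

Answer: 1 0 1 1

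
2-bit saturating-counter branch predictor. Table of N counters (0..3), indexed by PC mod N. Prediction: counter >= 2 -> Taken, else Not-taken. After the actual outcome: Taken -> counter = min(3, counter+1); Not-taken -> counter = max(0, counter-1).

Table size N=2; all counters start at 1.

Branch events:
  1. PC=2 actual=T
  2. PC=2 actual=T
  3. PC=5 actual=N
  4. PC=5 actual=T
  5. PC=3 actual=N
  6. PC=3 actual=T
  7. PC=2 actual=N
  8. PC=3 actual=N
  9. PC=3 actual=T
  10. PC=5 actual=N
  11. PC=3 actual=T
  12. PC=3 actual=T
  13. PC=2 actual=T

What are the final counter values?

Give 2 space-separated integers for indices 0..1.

Answer: 3 2

Derivation:
Ev 1: PC=2 idx=0 pred=N actual=T -> ctr[0]=2
Ev 2: PC=2 idx=0 pred=T actual=T -> ctr[0]=3
Ev 3: PC=5 idx=1 pred=N actual=N -> ctr[1]=0
Ev 4: PC=5 idx=1 pred=N actual=T -> ctr[1]=1
Ev 5: PC=3 idx=1 pred=N actual=N -> ctr[1]=0
Ev 6: PC=3 idx=1 pred=N actual=T -> ctr[1]=1
Ev 7: PC=2 idx=0 pred=T actual=N -> ctr[0]=2
Ev 8: PC=3 idx=1 pred=N actual=N -> ctr[1]=0
Ev 9: PC=3 idx=1 pred=N actual=T -> ctr[1]=1
Ev 10: PC=5 idx=1 pred=N actual=N -> ctr[1]=0
Ev 11: PC=3 idx=1 pred=N actual=T -> ctr[1]=1
Ev 12: PC=3 idx=1 pred=N actual=T -> ctr[1]=2
Ev 13: PC=2 idx=0 pred=T actual=T -> ctr[0]=3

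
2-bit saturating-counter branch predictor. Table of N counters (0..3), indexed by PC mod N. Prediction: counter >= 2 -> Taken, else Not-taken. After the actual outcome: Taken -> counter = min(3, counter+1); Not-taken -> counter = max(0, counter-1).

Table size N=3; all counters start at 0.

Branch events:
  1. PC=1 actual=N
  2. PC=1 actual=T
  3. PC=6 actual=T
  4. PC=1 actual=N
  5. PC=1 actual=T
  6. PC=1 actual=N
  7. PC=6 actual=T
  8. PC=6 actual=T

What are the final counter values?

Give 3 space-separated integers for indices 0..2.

Ev 1: PC=1 idx=1 pred=N actual=N -> ctr[1]=0
Ev 2: PC=1 idx=1 pred=N actual=T -> ctr[1]=1
Ev 3: PC=6 idx=0 pred=N actual=T -> ctr[0]=1
Ev 4: PC=1 idx=1 pred=N actual=N -> ctr[1]=0
Ev 5: PC=1 idx=1 pred=N actual=T -> ctr[1]=1
Ev 6: PC=1 idx=1 pred=N actual=N -> ctr[1]=0
Ev 7: PC=6 idx=0 pred=N actual=T -> ctr[0]=2
Ev 8: PC=6 idx=0 pred=T actual=T -> ctr[0]=3

Answer: 3 0 0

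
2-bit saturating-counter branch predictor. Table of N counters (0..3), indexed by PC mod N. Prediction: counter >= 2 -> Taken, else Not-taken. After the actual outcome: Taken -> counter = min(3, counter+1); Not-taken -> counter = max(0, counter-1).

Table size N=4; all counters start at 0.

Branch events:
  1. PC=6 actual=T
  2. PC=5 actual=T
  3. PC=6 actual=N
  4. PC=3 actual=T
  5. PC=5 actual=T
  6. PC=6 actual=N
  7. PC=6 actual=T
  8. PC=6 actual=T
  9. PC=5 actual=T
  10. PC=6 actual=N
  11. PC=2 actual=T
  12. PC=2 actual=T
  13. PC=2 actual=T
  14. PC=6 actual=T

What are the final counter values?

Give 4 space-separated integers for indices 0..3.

Ev 1: PC=6 idx=2 pred=N actual=T -> ctr[2]=1
Ev 2: PC=5 idx=1 pred=N actual=T -> ctr[1]=1
Ev 3: PC=6 idx=2 pred=N actual=N -> ctr[2]=0
Ev 4: PC=3 idx=3 pred=N actual=T -> ctr[3]=1
Ev 5: PC=5 idx=1 pred=N actual=T -> ctr[1]=2
Ev 6: PC=6 idx=2 pred=N actual=N -> ctr[2]=0
Ev 7: PC=6 idx=2 pred=N actual=T -> ctr[2]=1
Ev 8: PC=6 idx=2 pred=N actual=T -> ctr[2]=2
Ev 9: PC=5 idx=1 pred=T actual=T -> ctr[1]=3
Ev 10: PC=6 idx=2 pred=T actual=N -> ctr[2]=1
Ev 11: PC=2 idx=2 pred=N actual=T -> ctr[2]=2
Ev 12: PC=2 idx=2 pred=T actual=T -> ctr[2]=3
Ev 13: PC=2 idx=2 pred=T actual=T -> ctr[2]=3
Ev 14: PC=6 idx=2 pred=T actual=T -> ctr[2]=3

Answer: 0 3 3 1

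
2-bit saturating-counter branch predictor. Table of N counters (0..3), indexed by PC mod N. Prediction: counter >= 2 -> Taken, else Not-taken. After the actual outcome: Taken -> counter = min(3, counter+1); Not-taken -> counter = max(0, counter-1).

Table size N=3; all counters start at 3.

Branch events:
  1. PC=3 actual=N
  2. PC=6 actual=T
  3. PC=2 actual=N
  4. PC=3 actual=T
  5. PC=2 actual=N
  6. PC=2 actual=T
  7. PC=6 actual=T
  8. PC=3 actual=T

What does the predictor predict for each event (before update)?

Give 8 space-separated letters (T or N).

Answer: T T T T T N T T

Derivation:
Ev 1: PC=3 idx=0 pred=T actual=N -> ctr[0]=2
Ev 2: PC=6 idx=0 pred=T actual=T -> ctr[0]=3
Ev 3: PC=2 idx=2 pred=T actual=N -> ctr[2]=2
Ev 4: PC=3 idx=0 pred=T actual=T -> ctr[0]=3
Ev 5: PC=2 idx=2 pred=T actual=N -> ctr[2]=1
Ev 6: PC=2 idx=2 pred=N actual=T -> ctr[2]=2
Ev 7: PC=6 idx=0 pred=T actual=T -> ctr[0]=3
Ev 8: PC=3 idx=0 pred=T actual=T -> ctr[0]=3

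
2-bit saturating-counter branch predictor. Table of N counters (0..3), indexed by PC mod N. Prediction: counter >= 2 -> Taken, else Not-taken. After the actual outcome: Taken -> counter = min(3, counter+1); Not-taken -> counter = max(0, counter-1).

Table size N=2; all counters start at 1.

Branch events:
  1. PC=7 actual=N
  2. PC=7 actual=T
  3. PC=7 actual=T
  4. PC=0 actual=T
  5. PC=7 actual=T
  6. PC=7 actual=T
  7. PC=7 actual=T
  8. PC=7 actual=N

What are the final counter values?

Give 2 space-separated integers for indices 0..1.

Answer: 2 2

Derivation:
Ev 1: PC=7 idx=1 pred=N actual=N -> ctr[1]=0
Ev 2: PC=7 idx=1 pred=N actual=T -> ctr[1]=1
Ev 3: PC=7 idx=1 pred=N actual=T -> ctr[1]=2
Ev 4: PC=0 idx=0 pred=N actual=T -> ctr[0]=2
Ev 5: PC=7 idx=1 pred=T actual=T -> ctr[1]=3
Ev 6: PC=7 idx=1 pred=T actual=T -> ctr[1]=3
Ev 7: PC=7 idx=1 pred=T actual=T -> ctr[1]=3
Ev 8: PC=7 idx=1 pred=T actual=N -> ctr[1]=2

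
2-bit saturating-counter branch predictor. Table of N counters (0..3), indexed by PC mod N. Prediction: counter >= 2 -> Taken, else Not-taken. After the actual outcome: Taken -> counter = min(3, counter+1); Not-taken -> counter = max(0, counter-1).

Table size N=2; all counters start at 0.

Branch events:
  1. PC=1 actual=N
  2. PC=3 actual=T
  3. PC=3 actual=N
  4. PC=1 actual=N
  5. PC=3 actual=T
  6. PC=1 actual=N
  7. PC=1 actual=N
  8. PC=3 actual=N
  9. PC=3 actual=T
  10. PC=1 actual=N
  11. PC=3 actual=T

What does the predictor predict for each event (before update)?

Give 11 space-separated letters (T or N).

Answer: N N N N N N N N N N N

Derivation:
Ev 1: PC=1 idx=1 pred=N actual=N -> ctr[1]=0
Ev 2: PC=3 idx=1 pred=N actual=T -> ctr[1]=1
Ev 3: PC=3 idx=1 pred=N actual=N -> ctr[1]=0
Ev 4: PC=1 idx=1 pred=N actual=N -> ctr[1]=0
Ev 5: PC=3 idx=1 pred=N actual=T -> ctr[1]=1
Ev 6: PC=1 idx=1 pred=N actual=N -> ctr[1]=0
Ev 7: PC=1 idx=1 pred=N actual=N -> ctr[1]=0
Ev 8: PC=3 idx=1 pred=N actual=N -> ctr[1]=0
Ev 9: PC=3 idx=1 pred=N actual=T -> ctr[1]=1
Ev 10: PC=1 idx=1 pred=N actual=N -> ctr[1]=0
Ev 11: PC=3 idx=1 pred=N actual=T -> ctr[1]=1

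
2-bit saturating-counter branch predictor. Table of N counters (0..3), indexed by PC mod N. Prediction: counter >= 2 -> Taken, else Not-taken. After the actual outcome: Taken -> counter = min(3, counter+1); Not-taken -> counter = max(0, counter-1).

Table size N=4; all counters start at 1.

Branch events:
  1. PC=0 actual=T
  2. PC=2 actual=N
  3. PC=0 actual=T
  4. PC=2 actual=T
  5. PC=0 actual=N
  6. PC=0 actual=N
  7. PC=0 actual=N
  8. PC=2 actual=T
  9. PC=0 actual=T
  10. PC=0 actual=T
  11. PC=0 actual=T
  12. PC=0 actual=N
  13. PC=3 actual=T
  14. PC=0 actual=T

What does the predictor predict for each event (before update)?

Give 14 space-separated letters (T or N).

Ev 1: PC=0 idx=0 pred=N actual=T -> ctr[0]=2
Ev 2: PC=2 idx=2 pred=N actual=N -> ctr[2]=0
Ev 3: PC=0 idx=0 pred=T actual=T -> ctr[0]=3
Ev 4: PC=2 idx=2 pred=N actual=T -> ctr[2]=1
Ev 5: PC=0 idx=0 pred=T actual=N -> ctr[0]=2
Ev 6: PC=0 idx=0 pred=T actual=N -> ctr[0]=1
Ev 7: PC=0 idx=0 pred=N actual=N -> ctr[0]=0
Ev 8: PC=2 idx=2 pred=N actual=T -> ctr[2]=2
Ev 9: PC=0 idx=0 pred=N actual=T -> ctr[0]=1
Ev 10: PC=0 idx=0 pred=N actual=T -> ctr[0]=2
Ev 11: PC=0 idx=0 pred=T actual=T -> ctr[0]=3
Ev 12: PC=0 idx=0 pred=T actual=N -> ctr[0]=2
Ev 13: PC=3 idx=3 pred=N actual=T -> ctr[3]=2
Ev 14: PC=0 idx=0 pred=T actual=T -> ctr[0]=3

Answer: N N T N T T N N N N T T N T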